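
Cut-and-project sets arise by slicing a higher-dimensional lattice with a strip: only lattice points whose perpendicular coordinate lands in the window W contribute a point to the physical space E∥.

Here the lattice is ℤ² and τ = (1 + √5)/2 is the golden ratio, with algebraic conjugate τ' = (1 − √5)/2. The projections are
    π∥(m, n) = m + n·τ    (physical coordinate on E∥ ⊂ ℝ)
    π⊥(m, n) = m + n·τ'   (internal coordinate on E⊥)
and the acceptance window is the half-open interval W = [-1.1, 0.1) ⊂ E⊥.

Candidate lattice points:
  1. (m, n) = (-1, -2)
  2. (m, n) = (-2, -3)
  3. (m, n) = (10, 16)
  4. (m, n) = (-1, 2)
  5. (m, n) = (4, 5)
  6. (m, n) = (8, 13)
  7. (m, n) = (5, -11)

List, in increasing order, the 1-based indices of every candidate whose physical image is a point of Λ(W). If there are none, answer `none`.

Numerically τ ≈ 1.61803 and τ' = −1/τ ≈ -0.61803.
#1 (-1,-2): internal coord -1 + (-2)·τ' = +0.23607; +0.23607 ∉ [-1.1, 0.1) → out
#2 (-2,-3): internal coord -2 + (-3)·τ' = -0.14590; -0.14590 ∈ [-1.1, 0.1) → IN Λ
#3 (10,16): internal coord 10 + (16)·τ' = +0.11146; +0.11146 ∉ [-1.1, 0.1) → out
#4 (-1,2): internal coord -1 + (2)·τ' = -2.23607; -2.23607 ∉ [-1.1, 0.1) → out
#5 (4,5): internal coord 4 + (5)·τ' = +0.90983; +0.90983 ∉ [-1.1, 0.1) → out
#6 (8,13): internal coord 8 + (13)·τ' = -0.03444; -0.03444 ∈ [-1.1, 0.1) → IN Λ
#7 (5,-11): internal coord 5 + (-11)·τ' = +11.79837; +11.79837 ∉ [-1.1, 0.1) → out

2, 6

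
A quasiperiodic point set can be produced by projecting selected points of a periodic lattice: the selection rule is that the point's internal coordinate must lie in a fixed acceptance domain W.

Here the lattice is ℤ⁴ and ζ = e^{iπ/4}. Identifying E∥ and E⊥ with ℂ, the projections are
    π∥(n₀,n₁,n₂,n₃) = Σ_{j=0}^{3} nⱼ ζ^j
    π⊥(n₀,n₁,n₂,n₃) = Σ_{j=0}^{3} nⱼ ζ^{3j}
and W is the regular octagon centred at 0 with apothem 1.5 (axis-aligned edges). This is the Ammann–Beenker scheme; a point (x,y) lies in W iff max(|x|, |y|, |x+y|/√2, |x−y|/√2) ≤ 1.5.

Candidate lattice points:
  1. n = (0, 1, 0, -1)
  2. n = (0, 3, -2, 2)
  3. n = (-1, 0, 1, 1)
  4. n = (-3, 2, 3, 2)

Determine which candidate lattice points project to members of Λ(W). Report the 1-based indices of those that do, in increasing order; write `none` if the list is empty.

With ζ = e^{iπ/4} the internal vectors are ζ^0,ζ^3,ζ^6,ζ^9.
candidate 1: n = (0, 1, 0, -1) → π⊥ ≈ (-1.4142, +0.0000); max(|x|,|y|,|x±y|/√2) = 1.4142 ≤ 1.5 ⇒ ∈ W
candidate 2: n = (0, 3, -2, 2) → π⊥ ≈ (-0.7071, +5.5355); max(|x|,|y|,|x±y|/√2) = 5.5355 > 1.5 ⇒ ∉ W
candidate 3: n = (-1, 0, 1, 1) → π⊥ ≈ (-0.2929, -0.2929); max(|x|,|y|,|x±y|/√2) = 0.4142 ≤ 1.5 ⇒ ∈ W
candidate 4: n = (-3, 2, 3, 2) → π⊥ ≈ (-3.0000, -0.1716); max(|x|,|y|,|x±y|/√2) = 3.0000 > 1.5 ⇒ ∉ W

1, 3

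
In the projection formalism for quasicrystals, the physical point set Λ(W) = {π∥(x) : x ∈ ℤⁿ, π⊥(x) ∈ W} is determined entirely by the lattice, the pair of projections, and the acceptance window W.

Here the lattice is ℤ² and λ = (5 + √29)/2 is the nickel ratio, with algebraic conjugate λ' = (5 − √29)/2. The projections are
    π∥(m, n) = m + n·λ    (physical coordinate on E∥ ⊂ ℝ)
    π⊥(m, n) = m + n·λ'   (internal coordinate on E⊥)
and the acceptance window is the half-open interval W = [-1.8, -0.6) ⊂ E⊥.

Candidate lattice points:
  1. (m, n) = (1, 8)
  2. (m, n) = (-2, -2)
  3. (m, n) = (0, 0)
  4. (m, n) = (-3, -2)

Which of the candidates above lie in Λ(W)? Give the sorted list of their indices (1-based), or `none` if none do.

λ' = (5−√29)/2 ≈ -0.19258.
[1] lift (1,8): star map gives -0.54066; window check -1.8 ≤ -0.54066 < -0.6 is false → out
[2] lift (-2,-2): star map gives -1.61484; window check -1.8 ≤ -1.61484 < -0.6 is true → IN Λ
[3] lift (0,0): star map gives 0.00000; window check -1.8 ≤ 0.00000 < -0.6 is false → out
[4] lift (-3,-2): star map gives -2.61484; window check -1.8 ≤ -2.61484 < -0.6 is false → out

2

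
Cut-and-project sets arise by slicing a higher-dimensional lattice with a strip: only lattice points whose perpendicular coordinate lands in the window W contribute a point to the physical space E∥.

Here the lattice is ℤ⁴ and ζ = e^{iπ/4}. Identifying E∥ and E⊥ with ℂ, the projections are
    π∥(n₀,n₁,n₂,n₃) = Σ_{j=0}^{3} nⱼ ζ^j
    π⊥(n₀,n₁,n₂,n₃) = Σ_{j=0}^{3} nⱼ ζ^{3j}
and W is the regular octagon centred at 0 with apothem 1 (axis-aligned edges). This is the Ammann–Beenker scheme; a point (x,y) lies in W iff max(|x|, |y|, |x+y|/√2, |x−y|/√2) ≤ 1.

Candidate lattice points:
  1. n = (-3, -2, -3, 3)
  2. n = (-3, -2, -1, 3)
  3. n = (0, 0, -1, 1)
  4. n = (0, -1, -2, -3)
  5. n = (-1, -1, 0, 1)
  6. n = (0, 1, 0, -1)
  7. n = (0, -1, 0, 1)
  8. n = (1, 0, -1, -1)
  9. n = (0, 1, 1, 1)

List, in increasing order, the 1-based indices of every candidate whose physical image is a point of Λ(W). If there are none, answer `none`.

5, 8, 9

With ζ = e^{iπ/4} the internal vectors are ζ^0,ζ^3,ζ^6,ζ^9.
#1 (-3, -2, -3, 3): internal (0.53553, 3.70711); octagon support 3.70711 vs apothem 1 → ∉ W
#2 (-3, -2, -1, 3): internal (0.53553, 1.70711); octagon support 1.70711 vs apothem 1 → ∉ W
#3 (0, 0, -1, 1): internal (0.70711, 1.70711); octagon support 1.70711 vs apothem 1 → ∉ W
#4 (0, -1, -2, -3): internal (-1.41421, -0.82843); octagon support 1.58579 vs apothem 1 → ∉ W
#5 (-1, -1, 0, 1): internal (0.41421, 0.00000); octagon support 0.41421 vs apothem 1 → ∈ W
#6 (0, 1, 0, -1): internal (-1.41421, 0.00000); octagon support 1.41421 vs apothem 1 → ∉ W
#7 (0, -1, 0, 1): internal (1.41421, 0.00000); octagon support 1.41421 vs apothem 1 → ∉ W
#8 (1, 0, -1, -1): internal (0.29289, 0.29289); octagon support 0.41421 vs apothem 1 → ∈ W
#9 (0, 1, 1, 1): internal (0.00000, 0.41421); octagon support 0.41421 vs apothem 1 → ∈ W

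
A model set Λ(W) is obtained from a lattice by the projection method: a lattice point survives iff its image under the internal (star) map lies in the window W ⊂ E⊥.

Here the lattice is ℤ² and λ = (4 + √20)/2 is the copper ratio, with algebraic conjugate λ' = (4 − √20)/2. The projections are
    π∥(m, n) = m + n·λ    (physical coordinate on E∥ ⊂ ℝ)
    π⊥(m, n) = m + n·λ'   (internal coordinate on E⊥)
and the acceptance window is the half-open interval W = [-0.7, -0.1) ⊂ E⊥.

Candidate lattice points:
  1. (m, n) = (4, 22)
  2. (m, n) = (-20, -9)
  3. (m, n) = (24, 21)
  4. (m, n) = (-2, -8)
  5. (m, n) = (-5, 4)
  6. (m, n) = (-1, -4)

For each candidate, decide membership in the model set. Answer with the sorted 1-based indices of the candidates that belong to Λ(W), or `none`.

4

Compute λ' = (4−√20)/2 = -0.236068, so π⊥(m,n) = m -0.236068·n.
#1 (4,22): internal coord 4 + (22)·λ' = -1.193496; -1.193496 ∉ [-0.7, -0.1) → out
#2 (-20,-9): internal coord -20 + (-9)·λ' = -17.875388; -17.875388 ∉ [-0.7, -0.1) → out
#3 (24,21): internal coord 24 + (21)·λ' = +19.042572; +19.042572 ∉ [-0.7, -0.1) → out
#4 (-2,-8): internal coord -2 + (-8)·λ' = -0.111456; -0.111456 ∈ [-0.7, -0.1) → IN Λ
#5 (-5,4): internal coord -5 + (4)·λ' = -5.944272; -5.944272 ∉ [-0.7, -0.1) → out
#6 (-1,-4): internal coord -1 + (-4)·λ' = -0.055728; -0.055728 ∉ [-0.7, -0.1) → out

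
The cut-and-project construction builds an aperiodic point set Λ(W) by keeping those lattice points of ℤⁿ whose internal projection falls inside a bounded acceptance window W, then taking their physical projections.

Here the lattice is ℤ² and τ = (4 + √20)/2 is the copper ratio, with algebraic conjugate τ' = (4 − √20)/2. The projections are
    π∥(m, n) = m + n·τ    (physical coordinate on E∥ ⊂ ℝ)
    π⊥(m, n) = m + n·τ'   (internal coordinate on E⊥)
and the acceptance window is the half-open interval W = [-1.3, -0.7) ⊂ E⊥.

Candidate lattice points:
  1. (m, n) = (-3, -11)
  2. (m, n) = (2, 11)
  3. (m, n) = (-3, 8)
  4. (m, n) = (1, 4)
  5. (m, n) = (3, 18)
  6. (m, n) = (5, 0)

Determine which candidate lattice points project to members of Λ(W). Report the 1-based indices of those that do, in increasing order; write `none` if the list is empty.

5

Compute τ' = (4−√20)/2 = -0.236068, so π⊥(m,n) = m -0.236068·n.
[1] lift (-3,-11): star map gives -0.403252; window check -1.3 ≤ -0.403252 < -0.7 is false → out
[2] lift (2,11): star map gives -0.596748; window check -1.3 ≤ -0.596748 < -0.7 is false → out
[3] lift (-3,8): star map gives -4.888544; window check -1.3 ≤ -4.888544 < -0.7 is false → out
[4] lift (1,4): star map gives 0.055728; window check -1.3 ≤ 0.055728 < -0.7 is false → out
[5] lift (3,18): star map gives -1.249224; window check -1.3 ≤ -1.249224 < -0.7 is true → IN Λ
[6] lift (5,0): star map gives 5.000000; window check -1.3 ≤ 5.000000 < -0.7 is false → out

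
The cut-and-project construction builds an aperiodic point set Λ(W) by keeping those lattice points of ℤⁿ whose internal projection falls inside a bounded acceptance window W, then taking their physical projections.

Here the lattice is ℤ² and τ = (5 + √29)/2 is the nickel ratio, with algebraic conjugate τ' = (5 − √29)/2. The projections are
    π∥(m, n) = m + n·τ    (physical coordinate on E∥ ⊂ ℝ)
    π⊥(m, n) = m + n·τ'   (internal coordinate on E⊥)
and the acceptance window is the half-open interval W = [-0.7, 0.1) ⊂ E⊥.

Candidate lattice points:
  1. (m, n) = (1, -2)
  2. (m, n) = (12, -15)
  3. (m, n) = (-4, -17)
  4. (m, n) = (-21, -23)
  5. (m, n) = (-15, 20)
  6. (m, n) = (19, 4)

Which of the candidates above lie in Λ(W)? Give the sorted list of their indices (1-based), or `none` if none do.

none

Numerically τ ≈ 5.192582 and τ' = −1/τ ≈ -0.192582.
#1 (1,-2): internal coord 1 + (-2)·τ' = +1.385165; +1.385165 ∉ [-0.7, 0.1) → out
#2 (12,-15): internal coord 12 + (-15)·τ' = +14.888736; +14.888736 ∉ [-0.7, 0.1) → out
#3 (-4,-17): internal coord -4 + (-17)·τ' = -0.726099; -0.726099 ∉ [-0.7, 0.1) → out
#4 (-21,-23): internal coord -21 + (-23)·τ' = -16.570605; -16.570605 ∉ [-0.7, 0.1) → out
#5 (-15,20): internal coord -15 + (20)·τ' = -18.851648; -18.851648 ∉ [-0.7, 0.1) → out
#6 (19,4): internal coord 19 + (4)·τ' = +18.229670; +18.229670 ∉ [-0.7, 0.1) → out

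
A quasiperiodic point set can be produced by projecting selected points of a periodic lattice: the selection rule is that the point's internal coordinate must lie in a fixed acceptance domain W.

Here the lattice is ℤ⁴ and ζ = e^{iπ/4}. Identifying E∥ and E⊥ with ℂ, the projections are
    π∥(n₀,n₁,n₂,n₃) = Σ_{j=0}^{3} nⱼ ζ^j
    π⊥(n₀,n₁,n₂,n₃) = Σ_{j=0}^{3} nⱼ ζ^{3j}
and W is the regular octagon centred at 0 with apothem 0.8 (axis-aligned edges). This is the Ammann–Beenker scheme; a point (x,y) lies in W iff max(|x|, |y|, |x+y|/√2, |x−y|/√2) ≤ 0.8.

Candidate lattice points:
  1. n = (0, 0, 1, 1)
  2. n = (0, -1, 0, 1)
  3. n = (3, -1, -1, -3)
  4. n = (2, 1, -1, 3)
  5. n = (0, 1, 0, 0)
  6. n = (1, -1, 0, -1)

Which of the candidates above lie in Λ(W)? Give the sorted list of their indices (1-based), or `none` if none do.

1

π⊥(n) = n₀ + n₁ζ³ + n₂ζ⁶ + n₃ζ⁹ where ζ = e^{iπ/4}.
candidate 1: n = (0, 0, 1, 1) → π⊥ ≈ (+0.7071, -0.2929); max(|x|,|y|,|x±y|/√2) = 0.7071 ≤ 0.8 ⇒ ∈ W
candidate 2: n = (0, -1, 0, 1) → π⊥ ≈ (+1.4142, +0.0000); max(|x|,|y|,|x±y|/√2) = 1.4142 > 0.8 ⇒ ∉ W
candidate 3: n = (3, -1, -1, -3) → π⊥ ≈ (+1.5858, -1.8284); max(|x|,|y|,|x±y|/√2) = 2.4142 > 0.8 ⇒ ∉ W
candidate 4: n = (2, 1, -1, 3) → π⊥ ≈ (+3.4142, +3.8284); max(|x|,|y|,|x±y|/√2) = 5.1213 > 0.8 ⇒ ∉ W
candidate 5: n = (0, 1, 0, 0) → π⊥ ≈ (-0.7071, +0.7071); max(|x|,|y|,|x±y|/√2) = 1.0000 > 0.8 ⇒ ∉ W
candidate 6: n = (1, -1, 0, -1) → π⊥ ≈ (+1.0000, -1.4142); max(|x|,|y|,|x±y|/√2) = 1.7071 > 0.8 ⇒ ∉ W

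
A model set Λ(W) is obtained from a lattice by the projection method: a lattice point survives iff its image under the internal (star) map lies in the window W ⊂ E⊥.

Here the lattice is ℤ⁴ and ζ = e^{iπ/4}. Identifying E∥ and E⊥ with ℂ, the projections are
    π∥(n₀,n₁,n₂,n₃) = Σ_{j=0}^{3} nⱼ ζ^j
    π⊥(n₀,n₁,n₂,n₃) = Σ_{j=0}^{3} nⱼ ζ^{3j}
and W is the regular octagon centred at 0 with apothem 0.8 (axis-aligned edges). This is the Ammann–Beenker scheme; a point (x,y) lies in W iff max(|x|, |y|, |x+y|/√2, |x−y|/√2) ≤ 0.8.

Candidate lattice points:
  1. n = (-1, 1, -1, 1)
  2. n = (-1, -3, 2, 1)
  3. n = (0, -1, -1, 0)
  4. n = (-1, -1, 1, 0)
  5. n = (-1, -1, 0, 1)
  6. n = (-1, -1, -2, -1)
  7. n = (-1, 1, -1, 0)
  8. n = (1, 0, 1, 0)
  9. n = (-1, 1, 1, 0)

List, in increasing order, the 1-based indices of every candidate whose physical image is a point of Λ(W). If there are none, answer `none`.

3, 5

Internal map: ζ^{3j} for j=0..3 gives (1,0), (−√2/2,√2/2), (0,−1), (√2/2,√2/2).
candidate 1: n = (-1, 1, -1, 1) → π⊥ ≈ (-1.000000, +2.414214); max(|x|,|y|,|x±y|/√2) = 2.414214 > 0.8 ⇒ ∉ W
candidate 2: n = (-1, -3, 2, 1) → π⊥ ≈ (+1.828427, -3.414214); max(|x|,|y|,|x±y|/√2) = 3.707107 > 0.8 ⇒ ∉ W
candidate 3: n = (0, -1, -1, 0) → π⊥ ≈ (+0.707107, +0.292893); max(|x|,|y|,|x±y|/√2) = 0.707107 ≤ 0.8 ⇒ ∈ W
candidate 4: n = (-1, -1, 1, 0) → π⊥ ≈ (-0.292893, -1.707107); max(|x|,|y|,|x±y|/√2) = 1.707107 > 0.8 ⇒ ∉ W
candidate 5: n = (-1, -1, 0, 1) → π⊥ ≈ (+0.414214, +0.000000); max(|x|,|y|,|x±y|/√2) = 0.414214 ≤ 0.8 ⇒ ∈ W
candidate 6: n = (-1, -1, -2, -1) → π⊥ ≈ (-1.000000, +0.585786); max(|x|,|y|,|x±y|/√2) = 1.121320 > 0.8 ⇒ ∉ W
candidate 7: n = (-1, 1, -1, 0) → π⊥ ≈ (-1.707107, +1.707107); max(|x|,|y|,|x±y|/√2) = 2.414214 > 0.8 ⇒ ∉ W
candidate 8: n = (1, 0, 1, 0) → π⊥ ≈ (+1.000000, -1.000000); max(|x|,|y|,|x±y|/√2) = 1.414214 > 0.8 ⇒ ∉ W
candidate 9: n = (-1, 1, 1, 0) → π⊥ ≈ (-1.707107, -0.292893); max(|x|,|y|,|x±y|/√2) = 1.707107 > 0.8 ⇒ ∉ W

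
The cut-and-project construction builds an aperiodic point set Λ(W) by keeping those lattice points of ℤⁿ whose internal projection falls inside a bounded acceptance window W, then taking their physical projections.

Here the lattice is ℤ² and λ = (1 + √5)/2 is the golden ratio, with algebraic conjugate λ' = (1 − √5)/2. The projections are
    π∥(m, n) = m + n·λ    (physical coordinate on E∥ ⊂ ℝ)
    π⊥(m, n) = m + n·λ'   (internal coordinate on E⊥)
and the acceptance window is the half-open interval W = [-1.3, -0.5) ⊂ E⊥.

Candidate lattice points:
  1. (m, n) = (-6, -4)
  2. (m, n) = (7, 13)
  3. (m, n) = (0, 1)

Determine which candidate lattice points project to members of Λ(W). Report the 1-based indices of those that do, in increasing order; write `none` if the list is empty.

λ' = (1−√5)/2 ≈ -0.618034.
candidate 1: (m,n)=(-6,-4) → π∥ = -6-4·λ ≈ -12.472136, π⊥ = -6-4·λ' ≈ -3.527864 ∉ [-1.3, -0.5) ⇒ out
candidate 2: (m,n)=(7,13) → π∥ = 7+13·λ ≈ 28.034442, π⊥ = 7+13·λ' ≈ -1.034442 ∈ [-1.3, -0.5) ⇒ IN Λ
candidate 3: (m,n)=(0,1) → π∥ = 0+1·λ ≈ 1.618034, π⊥ = 0+1·λ' ≈ -0.618034 ∈ [-1.3, -0.5) ⇒ IN Λ

2, 3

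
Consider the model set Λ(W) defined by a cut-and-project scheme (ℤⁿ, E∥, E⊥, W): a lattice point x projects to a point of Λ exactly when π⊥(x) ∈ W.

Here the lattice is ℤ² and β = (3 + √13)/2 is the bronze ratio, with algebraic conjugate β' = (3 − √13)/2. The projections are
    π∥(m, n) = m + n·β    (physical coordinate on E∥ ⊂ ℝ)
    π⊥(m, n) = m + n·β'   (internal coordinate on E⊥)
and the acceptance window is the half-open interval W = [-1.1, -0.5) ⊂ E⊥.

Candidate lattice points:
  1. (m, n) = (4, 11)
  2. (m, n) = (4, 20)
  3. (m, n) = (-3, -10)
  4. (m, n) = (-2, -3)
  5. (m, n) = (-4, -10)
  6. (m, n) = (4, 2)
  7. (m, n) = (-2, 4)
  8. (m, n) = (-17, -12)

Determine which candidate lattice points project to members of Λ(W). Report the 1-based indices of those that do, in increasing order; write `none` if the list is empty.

4, 5

Numerically β ≈ 3.30278 and β' = −1/β ≈ -0.30278.
candidate 1: (m,n)=(4,11) → π∥ = 4+11·β ≈ 40.33053, π⊥ = 4+11·β' ≈ 0.66947 ∉ [-1.1, -0.5) ⇒ out
candidate 2: (m,n)=(4,20) → π∥ = 4+20·β ≈ 70.05551, π⊥ = 4+20·β' ≈ -2.05551 ∉ [-1.1, -0.5) ⇒ out
candidate 3: (m,n)=(-3,-10) → π∥ = -3-10·β ≈ -36.02776, π⊥ = -3-10·β' ≈ 0.02776 ∉ [-1.1, -0.5) ⇒ out
candidate 4: (m,n)=(-2,-3) → π∥ = -2-3·β ≈ -11.90833, π⊥ = -2-3·β' ≈ -1.09167 ∈ [-1.1, -0.5) ⇒ IN Λ
candidate 5: (m,n)=(-4,-10) → π∥ = -4-10·β ≈ -37.02776, π⊥ = -4-10·β' ≈ -0.97224 ∈ [-1.1, -0.5) ⇒ IN Λ
candidate 6: (m,n)=(4,2) → π∥ = 4+2·β ≈ 10.60555, π⊥ = 4+2·β' ≈ 3.39445 ∉ [-1.1, -0.5) ⇒ out
candidate 7: (m,n)=(-2,4) → π∥ = -2+4·β ≈ 11.21110, π⊥ = -2+4·β' ≈ -3.21110 ∉ [-1.1, -0.5) ⇒ out
candidate 8: (m,n)=(-17,-12) → π∥ = -17-12·β ≈ -56.63331, π⊥ = -17-12·β' ≈ -13.36669 ∉ [-1.1, -0.5) ⇒ out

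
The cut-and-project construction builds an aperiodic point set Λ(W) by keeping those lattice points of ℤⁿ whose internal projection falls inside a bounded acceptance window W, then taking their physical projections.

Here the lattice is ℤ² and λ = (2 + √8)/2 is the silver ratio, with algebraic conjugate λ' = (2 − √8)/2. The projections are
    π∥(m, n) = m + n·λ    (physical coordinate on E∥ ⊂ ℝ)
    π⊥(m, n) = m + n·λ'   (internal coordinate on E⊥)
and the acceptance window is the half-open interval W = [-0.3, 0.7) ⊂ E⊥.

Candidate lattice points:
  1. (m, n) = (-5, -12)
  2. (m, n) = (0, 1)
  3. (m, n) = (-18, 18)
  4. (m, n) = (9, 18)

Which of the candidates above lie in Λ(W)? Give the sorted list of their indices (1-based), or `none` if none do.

Numerically λ ≈ 2.41421 and λ' = −1/λ ≈ -0.41421.
#1 (-5,-12): internal coord -5 + (-12)·λ' = -0.02944; -0.02944 ∈ [-0.3, 0.7) → IN Λ
#2 (0,1): internal coord 0 + (1)·λ' = -0.41421; -0.41421 ∉ [-0.3, 0.7) → out
#3 (-18,18): internal coord -18 + (18)·λ' = -25.45584; -25.45584 ∉ [-0.3, 0.7) → out
#4 (9,18): internal coord 9 + (18)·λ' = +1.54416; +1.54416 ∉ [-0.3, 0.7) → out

1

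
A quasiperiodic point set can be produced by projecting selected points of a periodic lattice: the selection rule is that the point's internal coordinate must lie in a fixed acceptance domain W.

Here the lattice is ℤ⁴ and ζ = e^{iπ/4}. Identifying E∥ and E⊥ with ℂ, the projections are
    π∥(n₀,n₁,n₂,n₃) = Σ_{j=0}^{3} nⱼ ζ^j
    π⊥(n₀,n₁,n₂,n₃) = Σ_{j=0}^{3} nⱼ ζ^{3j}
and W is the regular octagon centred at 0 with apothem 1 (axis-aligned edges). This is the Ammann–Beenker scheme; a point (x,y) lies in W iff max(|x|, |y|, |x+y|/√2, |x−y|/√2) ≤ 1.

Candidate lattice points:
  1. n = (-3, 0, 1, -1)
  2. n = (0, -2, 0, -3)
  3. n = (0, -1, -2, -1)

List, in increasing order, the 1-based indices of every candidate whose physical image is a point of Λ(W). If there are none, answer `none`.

With ζ = e^{iπ/4} the internal vectors are ζ^0,ζ^3,ζ^6,ζ^9.
#1 (-3, 0, 1, -1): internal (-3.707107, -1.707107); octagon support 3.828427 vs apothem 1 → ∉ W
#2 (0, -2, 0, -3): internal (-0.707107, -3.535534); octagon support 3.535534 vs apothem 1 → ∉ W
#3 (0, -1, -2, -1): internal (0.000000, 0.585786); octagon support 0.585786 vs apothem 1 → ∈ W

3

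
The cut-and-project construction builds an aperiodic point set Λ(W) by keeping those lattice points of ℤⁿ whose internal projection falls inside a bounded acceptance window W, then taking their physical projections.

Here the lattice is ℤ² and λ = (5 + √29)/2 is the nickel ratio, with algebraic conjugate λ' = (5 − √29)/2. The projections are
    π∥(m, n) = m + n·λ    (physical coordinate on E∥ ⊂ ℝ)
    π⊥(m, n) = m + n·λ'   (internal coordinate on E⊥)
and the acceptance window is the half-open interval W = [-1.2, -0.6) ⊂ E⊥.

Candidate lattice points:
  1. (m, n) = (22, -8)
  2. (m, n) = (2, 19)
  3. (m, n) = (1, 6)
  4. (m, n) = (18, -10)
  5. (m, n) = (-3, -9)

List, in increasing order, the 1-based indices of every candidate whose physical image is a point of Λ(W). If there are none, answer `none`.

none

λ' = (5−√29)/2 ≈ -0.19258.
candidate 1: (m,n)=(22,-8) → π∥ = 22-8·λ ≈ -19.54066, π⊥ = 22-8·λ' ≈ 23.54066 ∉ [-1.2, -0.6) ⇒ out
candidate 2: (m,n)=(2,19) → π∥ = 2+19·λ ≈ 100.65907, π⊥ = 2+19·λ' ≈ -1.65907 ∉ [-1.2, -0.6) ⇒ out
candidate 3: (m,n)=(1,6) → π∥ = 1+6·λ ≈ 32.15549, π⊥ = 1+6·λ' ≈ -0.15549 ∉ [-1.2, -0.6) ⇒ out
candidate 4: (m,n)=(18,-10) → π∥ = 18-10·λ ≈ -33.92582, π⊥ = 18-10·λ' ≈ 19.92582 ∉ [-1.2, -0.6) ⇒ out
candidate 5: (m,n)=(-3,-9) → π∥ = -3-9·λ ≈ -49.73324, π⊥ = -3-9·λ' ≈ -1.26676 ∉ [-1.2, -0.6) ⇒ out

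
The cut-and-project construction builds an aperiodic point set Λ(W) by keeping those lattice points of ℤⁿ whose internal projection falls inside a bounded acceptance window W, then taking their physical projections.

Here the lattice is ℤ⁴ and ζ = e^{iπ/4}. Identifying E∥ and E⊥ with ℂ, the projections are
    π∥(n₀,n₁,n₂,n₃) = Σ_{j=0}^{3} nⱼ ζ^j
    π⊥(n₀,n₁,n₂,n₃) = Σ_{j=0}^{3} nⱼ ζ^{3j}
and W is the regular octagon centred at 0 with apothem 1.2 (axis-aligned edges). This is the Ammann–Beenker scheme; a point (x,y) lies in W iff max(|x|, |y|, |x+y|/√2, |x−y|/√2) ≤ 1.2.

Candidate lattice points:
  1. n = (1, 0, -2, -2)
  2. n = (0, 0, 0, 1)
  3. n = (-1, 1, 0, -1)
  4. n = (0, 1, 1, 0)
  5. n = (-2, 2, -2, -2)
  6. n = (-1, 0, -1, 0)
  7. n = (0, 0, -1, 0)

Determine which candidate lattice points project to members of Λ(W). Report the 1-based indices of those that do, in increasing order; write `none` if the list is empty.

Internal map: ζ^{3j} for j=0..3 gives (1,0), (−√2/2,√2/2), (0,−1), (√2/2,√2/2).
#1 (1, 0, -2, -2): internal (-0.41421, 0.58579); octagon support 0.70711 vs apothem 1.2 → ∈ W
#2 (0, 0, 0, 1): internal (0.70711, 0.70711); octagon support 1.00000 vs apothem 1.2 → ∈ W
#3 (-1, 1, 0, -1): internal (-2.41421, 0.00000); octagon support 2.41421 vs apothem 1.2 → ∉ W
#4 (0, 1, 1, 0): internal (-0.70711, -0.29289); octagon support 0.70711 vs apothem 1.2 → ∈ W
#5 (-2, 2, -2, -2): internal (-4.82843, 2.00000); octagon support 4.82843 vs apothem 1.2 → ∉ W
#6 (-1, 0, -1, 0): internal (-1.00000, 1.00000); octagon support 1.41421 vs apothem 1.2 → ∉ W
#7 (0, 0, -1, 0): internal (0.00000, 1.00000); octagon support 1.00000 vs apothem 1.2 → ∈ W

1, 2, 4, 7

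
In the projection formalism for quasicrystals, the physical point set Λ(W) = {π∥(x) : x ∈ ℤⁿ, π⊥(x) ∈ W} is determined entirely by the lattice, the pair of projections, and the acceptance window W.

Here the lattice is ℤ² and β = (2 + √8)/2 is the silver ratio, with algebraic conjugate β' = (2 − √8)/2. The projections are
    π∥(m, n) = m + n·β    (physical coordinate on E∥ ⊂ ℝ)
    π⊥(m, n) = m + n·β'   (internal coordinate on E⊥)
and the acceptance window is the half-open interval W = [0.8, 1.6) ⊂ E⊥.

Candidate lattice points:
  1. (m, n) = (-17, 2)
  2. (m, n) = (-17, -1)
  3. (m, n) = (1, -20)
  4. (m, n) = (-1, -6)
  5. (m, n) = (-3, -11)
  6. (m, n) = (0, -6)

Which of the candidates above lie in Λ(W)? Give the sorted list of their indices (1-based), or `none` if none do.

β' = (2−√8)/2 ≈ -0.4142.
[1] lift (-17,2): star map gives -17.8284; window check 0.8 ≤ -17.8284 < 1.6 is false → out
[2] lift (-17,-1): star map gives -16.5858; window check 0.8 ≤ -16.5858 < 1.6 is false → out
[3] lift (1,-20): star map gives 9.2843; window check 0.8 ≤ 9.2843 < 1.6 is false → out
[4] lift (-1,-6): star map gives 1.4853; window check 0.8 ≤ 1.4853 < 1.6 is true → IN Λ
[5] lift (-3,-11): star map gives 1.5563; window check 0.8 ≤ 1.5563 < 1.6 is true → IN Λ
[6] lift (0,-6): star map gives 2.4853; window check 0.8 ≤ 2.4853 < 1.6 is false → out

4, 5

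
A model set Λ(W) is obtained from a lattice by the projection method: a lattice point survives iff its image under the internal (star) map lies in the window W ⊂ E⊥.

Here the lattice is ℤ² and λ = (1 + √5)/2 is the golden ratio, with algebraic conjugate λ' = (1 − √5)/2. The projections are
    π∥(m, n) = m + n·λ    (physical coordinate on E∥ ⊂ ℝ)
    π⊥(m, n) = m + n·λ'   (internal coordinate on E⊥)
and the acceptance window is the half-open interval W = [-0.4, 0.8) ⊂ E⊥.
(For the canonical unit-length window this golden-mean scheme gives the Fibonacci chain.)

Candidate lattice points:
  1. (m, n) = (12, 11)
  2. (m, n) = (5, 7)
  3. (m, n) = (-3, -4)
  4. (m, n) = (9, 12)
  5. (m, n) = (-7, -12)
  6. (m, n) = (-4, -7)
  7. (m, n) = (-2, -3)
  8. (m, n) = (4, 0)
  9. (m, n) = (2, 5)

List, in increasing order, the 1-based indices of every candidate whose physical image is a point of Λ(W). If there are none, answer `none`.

2, 5, 6, 7

Numerically λ ≈ 1.618034 and λ' = −1/λ ≈ -0.618034.
[1] lift (12,11): star map gives 5.201626; window check -0.4 ≤ 5.201626 < 0.8 is false → out
[2] lift (5,7): star map gives 0.673762; window check -0.4 ≤ 0.673762 < 0.8 is true → IN Λ
[3] lift (-3,-4): star map gives -0.527864; window check -0.4 ≤ -0.527864 < 0.8 is false → out
[4] lift (9,12): star map gives 1.583592; window check -0.4 ≤ 1.583592 < 0.8 is false → out
[5] lift (-7,-12): star map gives 0.416408; window check -0.4 ≤ 0.416408 < 0.8 is true → IN Λ
[6] lift (-4,-7): star map gives 0.326238; window check -0.4 ≤ 0.326238 < 0.8 is true → IN Λ
[7] lift (-2,-3): star map gives -0.145898; window check -0.4 ≤ -0.145898 < 0.8 is true → IN Λ
[8] lift (4,0): star map gives 4.000000; window check -0.4 ≤ 4.000000 < 0.8 is false → out
[9] lift (2,5): star map gives -1.090170; window check -0.4 ≤ -1.090170 < 0.8 is false → out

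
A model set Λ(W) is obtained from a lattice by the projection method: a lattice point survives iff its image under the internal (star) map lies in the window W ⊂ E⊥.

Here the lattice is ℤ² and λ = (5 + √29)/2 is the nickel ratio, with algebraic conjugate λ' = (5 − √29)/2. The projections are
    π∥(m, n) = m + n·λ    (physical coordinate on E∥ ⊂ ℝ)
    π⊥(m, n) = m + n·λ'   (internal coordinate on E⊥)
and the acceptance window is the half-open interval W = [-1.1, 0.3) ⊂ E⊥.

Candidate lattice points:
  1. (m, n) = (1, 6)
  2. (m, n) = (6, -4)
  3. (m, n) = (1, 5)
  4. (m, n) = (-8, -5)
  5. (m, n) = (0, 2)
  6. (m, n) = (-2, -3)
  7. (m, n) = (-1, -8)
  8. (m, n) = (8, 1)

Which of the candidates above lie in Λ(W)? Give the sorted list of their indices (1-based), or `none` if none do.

Compute λ' = (5−√29)/2 = -0.19258, so π⊥(m,n) = m -0.19258·n.
[1] lift (1,6): star map gives -0.15549; window check -1.1 ≤ -0.15549 < 0.3 is true → IN Λ
[2] lift (6,-4): star map gives 6.77033; window check -1.1 ≤ 6.77033 < 0.3 is false → out
[3] lift (1,5): star map gives 0.03709; window check -1.1 ≤ 0.03709 < 0.3 is true → IN Λ
[4] lift (-8,-5): star map gives -7.03709; window check -1.1 ≤ -7.03709 < 0.3 is false → out
[5] lift (0,2): star map gives -0.38516; window check -1.1 ≤ -0.38516 < 0.3 is true → IN Λ
[6] lift (-2,-3): star map gives -1.42225; window check -1.1 ≤ -1.42225 < 0.3 is false → out
[7] lift (-1,-8): star map gives 0.54066; window check -1.1 ≤ 0.54066 < 0.3 is false → out
[8] lift (8,1): star map gives 7.80742; window check -1.1 ≤ 7.80742 < 0.3 is false → out

1, 3, 5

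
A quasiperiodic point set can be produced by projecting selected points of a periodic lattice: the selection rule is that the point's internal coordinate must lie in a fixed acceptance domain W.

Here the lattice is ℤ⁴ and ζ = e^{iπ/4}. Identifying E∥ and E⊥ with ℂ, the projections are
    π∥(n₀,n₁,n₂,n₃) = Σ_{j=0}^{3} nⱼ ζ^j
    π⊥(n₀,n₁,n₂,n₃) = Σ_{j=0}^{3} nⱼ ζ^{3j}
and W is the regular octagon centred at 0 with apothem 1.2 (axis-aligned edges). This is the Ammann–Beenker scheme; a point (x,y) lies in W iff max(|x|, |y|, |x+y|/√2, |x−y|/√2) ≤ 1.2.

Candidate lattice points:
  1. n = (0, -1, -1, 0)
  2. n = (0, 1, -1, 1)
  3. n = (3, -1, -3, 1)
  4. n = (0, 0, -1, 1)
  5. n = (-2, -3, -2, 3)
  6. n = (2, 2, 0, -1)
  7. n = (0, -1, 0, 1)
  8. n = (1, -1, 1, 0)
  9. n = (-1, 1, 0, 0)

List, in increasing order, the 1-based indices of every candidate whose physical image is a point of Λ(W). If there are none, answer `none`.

1, 6

Internal map: ζ^{3j} for j=0..3 gives (1,0), (−√2/2,√2/2), (0,−1), (√2/2,√2/2).
candidate 1: n = (0, -1, -1, 0) → π⊥ ≈ (+0.707107, +0.292893); max(|x|,|y|,|x±y|/√2) = 0.707107 ≤ 1.2 ⇒ ∈ W
candidate 2: n = (0, 1, -1, 1) → π⊥ ≈ (+0.000000, +2.414214); max(|x|,|y|,|x±y|/√2) = 2.414214 > 1.2 ⇒ ∉ W
candidate 3: n = (3, -1, -3, 1) → π⊥ ≈ (+4.414214, +3.000000); max(|x|,|y|,|x±y|/√2) = 5.242641 > 1.2 ⇒ ∉ W
candidate 4: n = (0, 0, -1, 1) → π⊥ ≈ (+0.707107, +1.707107); max(|x|,|y|,|x±y|/√2) = 1.707107 > 1.2 ⇒ ∉ W
candidate 5: n = (-2, -3, -2, 3) → π⊥ ≈ (+2.242641, +2.000000); max(|x|,|y|,|x±y|/√2) = 3.000000 > 1.2 ⇒ ∉ W
candidate 6: n = (2, 2, 0, -1) → π⊥ ≈ (-0.121320, +0.707107); max(|x|,|y|,|x±y|/√2) = 0.707107 ≤ 1.2 ⇒ ∈ W
candidate 7: n = (0, -1, 0, 1) → π⊥ ≈ (+1.414214, +0.000000); max(|x|,|y|,|x±y|/√2) = 1.414214 > 1.2 ⇒ ∉ W
candidate 8: n = (1, -1, 1, 0) → π⊥ ≈ (+1.707107, -1.707107); max(|x|,|y|,|x±y|/√2) = 2.414214 > 1.2 ⇒ ∉ W
candidate 9: n = (-1, 1, 0, 0) → π⊥ ≈ (-1.707107, +0.707107); max(|x|,|y|,|x±y|/√2) = 1.707107 > 1.2 ⇒ ∉ W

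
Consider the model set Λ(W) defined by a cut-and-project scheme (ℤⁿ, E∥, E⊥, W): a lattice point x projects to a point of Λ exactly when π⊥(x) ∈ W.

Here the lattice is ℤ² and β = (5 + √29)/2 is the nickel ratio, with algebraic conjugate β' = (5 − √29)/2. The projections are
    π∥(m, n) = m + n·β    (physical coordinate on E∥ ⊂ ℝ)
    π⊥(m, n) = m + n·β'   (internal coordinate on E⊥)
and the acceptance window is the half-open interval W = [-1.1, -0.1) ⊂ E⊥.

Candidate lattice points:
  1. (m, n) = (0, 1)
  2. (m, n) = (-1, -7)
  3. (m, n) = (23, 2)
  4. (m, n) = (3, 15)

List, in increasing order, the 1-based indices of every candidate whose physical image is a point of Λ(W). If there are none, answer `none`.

1

β' = (5−√29)/2 ≈ -0.192582.
candidate 1: (m,n)=(0,1) → π∥ = 0+1·β ≈ 5.192582, π⊥ = 0+1·β' ≈ -0.192582 ∈ [-1.1, -0.1) ⇒ IN Λ
candidate 2: (m,n)=(-1,-7) → π∥ = -1-7·β ≈ -37.348077, π⊥ = -1-7·β' ≈ 0.348077 ∉ [-1.1, -0.1) ⇒ out
candidate 3: (m,n)=(23,2) → π∥ = 23+2·β ≈ 33.385165, π⊥ = 23+2·β' ≈ 22.614835 ∉ [-1.1, -0.1) ⇒ out
candidate 4: (m,n)=(3,15) → π∥ = 3+15·β ≈ 80.888736, π⊥ = 3+15·β' ≈ 0.111264 ∉ [-1.1, -0.1) ⇒ out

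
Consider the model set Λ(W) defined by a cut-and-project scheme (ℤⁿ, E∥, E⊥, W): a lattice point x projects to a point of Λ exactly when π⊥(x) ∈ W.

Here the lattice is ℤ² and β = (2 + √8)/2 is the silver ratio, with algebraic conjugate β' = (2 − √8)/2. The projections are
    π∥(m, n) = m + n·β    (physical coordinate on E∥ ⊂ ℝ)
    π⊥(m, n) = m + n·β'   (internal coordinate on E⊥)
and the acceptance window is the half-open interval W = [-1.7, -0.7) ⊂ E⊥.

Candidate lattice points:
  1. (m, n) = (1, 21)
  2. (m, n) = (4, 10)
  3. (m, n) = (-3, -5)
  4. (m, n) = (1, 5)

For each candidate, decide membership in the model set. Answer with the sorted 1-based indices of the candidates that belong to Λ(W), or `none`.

Numerically β ≈ 2.41421 and β' = −1/β ≈ -0.41421.
#1 (1,21): internal coord 1 + (21)·β' = -7.69848; -7.69848 ∉ [-1.7, -0.7) → out
#2 (4,10): internal coord 4 + (10)·β' = -0.14214; -0.14214 ∉ [-1.7, -0.7) → out
#3 (-3,-5): internal coord -3 + (-5)·β' = -0.92893; -0.92893 ∈ [-1.7, -0.7) → IN Λ
#4 (1,5): internal coord 1 + (5)·β' = -1.07107; -1.07107 ∈ [-1.7, -0.7) → IN Λ

3, 4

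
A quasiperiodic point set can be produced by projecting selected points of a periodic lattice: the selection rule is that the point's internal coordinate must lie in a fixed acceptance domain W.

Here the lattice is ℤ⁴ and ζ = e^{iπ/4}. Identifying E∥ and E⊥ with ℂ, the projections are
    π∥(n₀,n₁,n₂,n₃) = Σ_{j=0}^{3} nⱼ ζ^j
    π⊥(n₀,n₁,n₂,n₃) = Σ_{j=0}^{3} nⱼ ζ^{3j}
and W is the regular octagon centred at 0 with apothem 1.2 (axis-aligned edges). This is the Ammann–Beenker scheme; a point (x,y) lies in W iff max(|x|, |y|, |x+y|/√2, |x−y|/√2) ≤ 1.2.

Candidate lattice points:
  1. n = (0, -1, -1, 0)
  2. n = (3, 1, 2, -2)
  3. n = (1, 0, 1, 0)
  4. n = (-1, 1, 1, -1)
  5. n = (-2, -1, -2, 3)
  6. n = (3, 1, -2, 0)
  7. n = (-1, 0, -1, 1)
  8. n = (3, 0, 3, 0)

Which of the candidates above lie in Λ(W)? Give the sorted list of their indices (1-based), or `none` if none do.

Internal map: ζ^{3j} for j=0..3 gives (1,0), (−√2/2,√2/2), (0,−1), (√2/2,√2/2).
candidate 1: n = (0, -1, -1, 0) → π⊥ ≈ (+0.707107, +0.292893); max(|x|,|y|,|x±y|/√2) = 0.707107 ≤ 1.2 ⇒ ∈ W
candidate 2: n = (3, 1, 2, -2) → π⊥ ≈ (+0.878680, -2.707107); max(|x|,|y|,|x±y|/√2) = 2.707107 > 1.2 ⇒ ∉ W
candidate 3: n = (1, 0, 1, 0) → π⊥ ≈ (+1.000000, -1.000000); max(|x|,|y|,|x±y|/√2) = 1.414214 > 1.2 ⇒ ∉ W
candidate 4: n = (-1, 1, 1, -1) → π⊥ ≈ (-2.414214, -1.000000); max(|x|,|y|,|x±y|/√2) = 2.414214 > 1.2 ⇒ ∉ W
candidate 5: n = (-2, -1, -2, 3) → π⊥ ≈ (+0.828427, +3.414214); max(|x|,|y|,|x±y|/√2) = 3.414214 > 1.2 ⇒ ∉ W
candidate 6: n = (3, 1, -2, 0) → π⊥ ≈ (+2.292893, +2.707107); max(|x|,|y|,|x±y|/√2) = 3.535534 > 1.2 ⇒ ∉ W
candidate 7: n = (-1, 0, -1, 1) → π⊥ ≈ (-0.292893, +1.707107); max(|x|,|y|,|x±y|/√2) = 1.707107 > 1.2 ⇒ ∉ W
candidate 8: n = (3, 0, 3, 0) → π⊥ ≈ (+3.000000, -3.000000); max(|x|,|y|,|x±y|/√2) = 4.242641 > 1.2 ⇒ ∉ W

1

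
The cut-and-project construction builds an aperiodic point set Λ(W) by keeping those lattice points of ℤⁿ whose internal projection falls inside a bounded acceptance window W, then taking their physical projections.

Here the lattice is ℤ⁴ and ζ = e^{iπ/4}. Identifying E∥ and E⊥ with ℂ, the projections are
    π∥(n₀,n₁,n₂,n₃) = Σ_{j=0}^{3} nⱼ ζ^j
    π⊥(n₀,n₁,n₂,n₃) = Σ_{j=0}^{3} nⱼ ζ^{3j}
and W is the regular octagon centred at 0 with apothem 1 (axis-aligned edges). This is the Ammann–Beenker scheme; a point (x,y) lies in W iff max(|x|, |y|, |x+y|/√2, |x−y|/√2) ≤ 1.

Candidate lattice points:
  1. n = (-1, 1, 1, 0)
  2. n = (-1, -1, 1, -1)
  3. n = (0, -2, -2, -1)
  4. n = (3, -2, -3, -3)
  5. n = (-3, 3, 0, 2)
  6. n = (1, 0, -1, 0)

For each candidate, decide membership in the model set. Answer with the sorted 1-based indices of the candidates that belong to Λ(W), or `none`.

3

π⊥(n) = n₀ + n₁ζ³ + n₂ζ⁶ + n₃ζ⁹ where ζ = e^{iπ/4}.
#1 (-1, 1, 1, 0): internal (-1.707107, -0.292893); octagon support 1.707107 vs apothem 1 → ∉ W
#2 (-1, -1, 1, -1): internal (-1.000000, -2.414214); octagon support 2.414214 vs apothem 1 → ∉ W
#3 (0, -2, -2, -1): internal (0.707107, -0.121320); octagon support 0.707107 vs apothem 1 → ∈ W
#4 (3, -2, -3, -3): internal (2.292893, -0.535534); octagon support 2.292893 vs apothem 1 → ∉ W
#5 (-3, 3, 0, 2): internal (-3.707107, 3.535534); octagon support 5.121320 vs apothem 1 → ∉ W
#6 (1, 0, -1, 0): internal (1.000000, 1.000000); octagon support 1.414214 vs apothem 1 → ∉ W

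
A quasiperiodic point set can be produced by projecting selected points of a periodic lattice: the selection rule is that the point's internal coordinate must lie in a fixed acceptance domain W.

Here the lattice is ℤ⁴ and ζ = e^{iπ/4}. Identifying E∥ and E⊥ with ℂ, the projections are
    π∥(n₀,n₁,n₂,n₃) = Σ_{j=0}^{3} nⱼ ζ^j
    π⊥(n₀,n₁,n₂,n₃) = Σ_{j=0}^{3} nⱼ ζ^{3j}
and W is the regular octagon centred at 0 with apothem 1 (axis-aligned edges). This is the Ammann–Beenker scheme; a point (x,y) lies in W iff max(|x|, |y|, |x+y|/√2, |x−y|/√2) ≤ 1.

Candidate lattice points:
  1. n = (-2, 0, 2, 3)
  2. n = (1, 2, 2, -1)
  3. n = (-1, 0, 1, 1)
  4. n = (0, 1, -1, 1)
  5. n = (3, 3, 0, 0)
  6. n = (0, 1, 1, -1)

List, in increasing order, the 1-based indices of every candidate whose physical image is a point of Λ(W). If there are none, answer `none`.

Internal map: ζ^{3j} for j=0..3 gives (1,0), (−√2/2,√2/2), (0,−1), (√2/2,√2/2).
candidate 1: n = (-2, 0, 2, 3) → π⊥ ≈ (+0.121320, +0.121320); max(|x|,|y|,|x±y|/√2) = 0.171573 ≤ 1 ⇒ ∈ W
candidate 2: n = (1, 2, 2, -1) → π⊥ ≈ (-1.121320, -1.292893); max(|x|,|y|,|x±y|/√2) = 1.707107 > 1 ⇒ ∉ W
candidate 3: n = (-1, 0, 1, 1) → π⊥ ≈ (-0.292893, -0.292893); max(|x|,|y|,|x±y|/√2) = 0.414214 ≤ 1 ⇒ ∈ W
candidate 4: n = (0, 1, -1, 1) → π⊥ ≈ (+0.000000, +2.414214); max(|x|,|y|,|x±y|/√2) = 2.414214 > 1 ⇒ ∉ W
candidate 5: n = (3, 3, 0, 0) → π⊥ ≈ (+0.878680, +2.121320); max(|x|,|y|,|x±y|/√2) = 2.121320 > 1 ⇒ ∉ W
candidate 6: n = (0, 1, 1, -1) → π⊥ ≈ (-1.414214, -1.000000); max(|x|,|y|,|x±y|/√2) = 1.707107 > 1 ⇒ ∉ W

1, 3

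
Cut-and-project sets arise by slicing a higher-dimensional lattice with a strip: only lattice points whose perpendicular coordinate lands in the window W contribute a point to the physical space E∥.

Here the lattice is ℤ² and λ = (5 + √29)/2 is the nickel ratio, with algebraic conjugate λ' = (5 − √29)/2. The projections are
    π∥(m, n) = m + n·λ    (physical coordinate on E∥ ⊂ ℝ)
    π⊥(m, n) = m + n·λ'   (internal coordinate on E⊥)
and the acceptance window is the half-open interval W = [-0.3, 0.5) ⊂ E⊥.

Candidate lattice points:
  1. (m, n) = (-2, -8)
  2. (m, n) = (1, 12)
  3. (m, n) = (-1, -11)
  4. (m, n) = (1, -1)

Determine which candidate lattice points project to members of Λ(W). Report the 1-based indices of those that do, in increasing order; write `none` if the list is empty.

Numerically λ ≈ 5.1926 and λ' = −1/λ ≈ -0.1926.
[1] lift (-2,-8): star map gives -0.4593; window check -0.3 ≤ -0.4593 < 0.5 is false → out
[2] lift (1,12): star map gives -1.3110; window check -0.3 ≤ -1.3110 < 0.5 is false → out
[3] lift (-1,-11): star map gives 1.1184; window check -0.3 ≤ 1.1184 < 0.5 is false → out
[4] lift (1,-1): star map gives 1.1926; window check -0.3 ≤ 1.1926 < 0.5 is false → out

none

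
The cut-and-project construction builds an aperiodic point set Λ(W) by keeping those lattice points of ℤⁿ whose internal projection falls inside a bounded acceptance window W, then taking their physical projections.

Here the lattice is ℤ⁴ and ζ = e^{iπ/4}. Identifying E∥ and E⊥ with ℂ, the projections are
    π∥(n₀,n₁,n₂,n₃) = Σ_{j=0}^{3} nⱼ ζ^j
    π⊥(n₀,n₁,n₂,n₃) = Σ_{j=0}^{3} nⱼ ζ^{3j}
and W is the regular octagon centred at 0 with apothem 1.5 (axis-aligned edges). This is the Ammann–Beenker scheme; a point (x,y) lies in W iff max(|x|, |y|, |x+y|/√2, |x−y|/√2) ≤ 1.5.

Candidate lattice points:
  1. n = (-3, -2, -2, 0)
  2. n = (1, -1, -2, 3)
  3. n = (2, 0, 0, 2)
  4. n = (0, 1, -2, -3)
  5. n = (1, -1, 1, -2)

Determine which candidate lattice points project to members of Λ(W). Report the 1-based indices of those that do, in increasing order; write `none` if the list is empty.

none

With ζ = e^{iπ/4} the internal vectors are ζ^0,ζ^3,ζ^6,ζ^9.
#1 (-3, -2, -2, 0): internal (-1.5858, 0.5858); octagon support 1.5858 vs apothem 1.5 → ∉ W
#2 (1, -1, -2, 3): internal (3.8284, 3.4142); octagon support 5.1213 vs apothem 1.5 → ∉ W
#3 (2, 0, 0, 2): internal (3.4142, 1.4142); octagon support 3.4142 vs apothem 1.5 → ∉ W
#4 (0, 1, -2, -3): internal (-2.8284, 0.5858); octagon support 2.8284 vs apothem 1.5 → ∉ W
#5 (1, -1, 1, -2): internal (0.2929, -3.1213); octagon support 3.1213 vs apothem 1.5 → ∉ W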